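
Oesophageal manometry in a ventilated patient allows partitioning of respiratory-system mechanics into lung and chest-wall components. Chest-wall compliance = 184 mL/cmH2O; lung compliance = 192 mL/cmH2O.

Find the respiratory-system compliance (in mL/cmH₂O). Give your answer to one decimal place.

94.0

Lung and chest wall are elastances in series: 1/Crs = 1/CL + 1/Ccw.
1/Crs = 1/192 + 1/184 = 0.01064.
Crs = 93.985 mL/cmH2O.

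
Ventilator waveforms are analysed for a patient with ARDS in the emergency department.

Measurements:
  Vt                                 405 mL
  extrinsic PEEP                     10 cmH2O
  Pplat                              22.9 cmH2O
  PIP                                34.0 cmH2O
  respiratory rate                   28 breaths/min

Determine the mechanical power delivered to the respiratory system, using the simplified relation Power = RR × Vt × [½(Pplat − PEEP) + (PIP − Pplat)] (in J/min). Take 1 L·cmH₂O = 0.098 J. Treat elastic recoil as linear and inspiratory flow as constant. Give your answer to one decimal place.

19.5

Per-breath work = Vt × [½(Pplat−PEEP) + (PIP−Pplat)] = 0.405 × [0.5×12.9 + 11.1] = 0.405 × 17.55 = 7.108 L·cmH2O.
Power = 28 × 7.108 = 199.02 L·cmH2O/min.
× 0.098 J/(L·cmH2O) → 19.504 J/min.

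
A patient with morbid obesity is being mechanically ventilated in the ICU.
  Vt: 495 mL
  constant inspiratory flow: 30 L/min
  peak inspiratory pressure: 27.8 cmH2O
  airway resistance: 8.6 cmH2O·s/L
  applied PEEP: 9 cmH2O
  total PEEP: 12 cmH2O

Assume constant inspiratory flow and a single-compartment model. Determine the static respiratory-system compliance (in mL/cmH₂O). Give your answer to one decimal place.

43.0

Flow: 30 L/min ÷ 60 = 0.5 L/s.
Total PEEP = 12 cmH2O (set 9 + intrinsic 3); this is the baseline alveolar pressure.
Equation of motion (constant flow): PIP = Vt/C + R·V̇ + PEEP.
Vt/C = PIP − R·V̇ − PEEP = 27.8 − 8.6×0.5 − 12 = 27.8 − 4.3 − 12 = 11.5 cmH2O.
C = Vt / 11.5 = 495 / 11.5 = 43.043 mL/cmH2O.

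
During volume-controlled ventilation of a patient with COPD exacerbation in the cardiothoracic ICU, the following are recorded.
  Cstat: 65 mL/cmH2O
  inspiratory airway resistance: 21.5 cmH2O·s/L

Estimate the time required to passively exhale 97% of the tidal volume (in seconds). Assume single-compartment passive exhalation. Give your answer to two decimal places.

τ = R × C = 21.5 × 65 mL/cmH2O = 21.5 × 0.065 L/cmH2O = 1.398 s.
Exhaled fraction f = 1 − e^(−t/τ) → t = −τ·ln(1 − f) = −1.398·ln(0.03) = 4.902 s.

4.90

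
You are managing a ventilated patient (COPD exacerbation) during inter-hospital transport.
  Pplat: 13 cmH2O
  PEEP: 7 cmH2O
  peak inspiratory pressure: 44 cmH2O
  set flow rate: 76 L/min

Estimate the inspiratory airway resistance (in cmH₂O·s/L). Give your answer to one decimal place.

Flow: 76 L/min ÷ 60 = 1.2667 L/s.
Raw = (PIP − Pplat) / flow = (44 − 13) / 1.2667 = 31.0 / 1.2667 = 24.473 cmH2O·s/L.

24.5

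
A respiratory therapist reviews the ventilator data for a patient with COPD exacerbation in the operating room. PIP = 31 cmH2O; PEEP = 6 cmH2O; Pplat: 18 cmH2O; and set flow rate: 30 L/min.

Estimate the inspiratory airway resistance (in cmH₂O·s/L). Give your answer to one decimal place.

26.0

Flow: 30 L/min ÷ 60 = 0.5 L/s.
Raw = (PIP − Pplat) / flow = (31 − 18) / 0.5 = 13.0 / 0.5 = 26.0 cmH2O·s/L.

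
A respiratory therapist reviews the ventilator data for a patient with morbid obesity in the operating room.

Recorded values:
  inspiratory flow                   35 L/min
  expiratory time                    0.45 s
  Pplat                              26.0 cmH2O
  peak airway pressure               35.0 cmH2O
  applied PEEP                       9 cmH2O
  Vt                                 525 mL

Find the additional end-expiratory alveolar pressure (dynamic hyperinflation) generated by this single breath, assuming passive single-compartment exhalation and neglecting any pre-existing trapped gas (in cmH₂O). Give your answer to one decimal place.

Flow: 35 L/min ÷ 60 = 0.5833 L/s.
R = (PIP − Pplat)/V̇ = (35.0 − 26.0) / 0.5833 = 9.0/0.5833 = 15.429 cmH2O·s/L.
C = Vt/(Pplat − PEEP) = 525.0 / (26.0 − 9) = 525.0/17.0 = 30.882 mL/cmH2O.
τ = R × C = 15.429 × 0.03088 L/cmH2O = 0.4764 s.
Fraction remaining = e^(−Te/τ) = e^(−0.45/0.4764) = 0.3888; trapped volume = 525.0 × 0.3888 = 204.12 mL.
Additional alveolar pressure from trapping ≈ V_trapped / C = 204.12 / 30.882 = 6.61 cmH2O.

6.6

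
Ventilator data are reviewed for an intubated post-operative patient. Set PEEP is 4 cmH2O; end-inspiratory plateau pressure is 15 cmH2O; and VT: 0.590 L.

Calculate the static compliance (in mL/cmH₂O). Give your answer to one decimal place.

Cstat = Vt / (Pplat − PEEP) = 590 / (15 − 4) = 590 / 11.0 = 53.636 mL/cmH2O.

53.6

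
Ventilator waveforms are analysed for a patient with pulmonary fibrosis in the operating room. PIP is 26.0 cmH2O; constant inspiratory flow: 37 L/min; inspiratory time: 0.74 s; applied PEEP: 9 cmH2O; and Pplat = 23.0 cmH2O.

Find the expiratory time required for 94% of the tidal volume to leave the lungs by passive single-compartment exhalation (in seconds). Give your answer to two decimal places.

Flow: 37 L/min ÷ 60 = 0.6167 L/s.
Vt = flow × Ti = 0.6167 L/s × 0.74 s × 1000 mL/L = 456.36 mL.
R = (PIP − Pplat)/V̇ = (26.0 − 23.0) / 0.6167 = 3.0/0.6167 = 4.865 cmH2O·s/L.
C = Vt/(Pplat − PEEP) = 456.36 / (23.0 − 9) = 456.36/14.0 = 32.597 mL/cmH2O.
τ = R × C = 4.865 × 0.0326 L/cmH2O = 0.1586 s.
t = −τ·ln(1 − 0.94) = −0.1586·ln(0.06) = 0.4462 s.

0.45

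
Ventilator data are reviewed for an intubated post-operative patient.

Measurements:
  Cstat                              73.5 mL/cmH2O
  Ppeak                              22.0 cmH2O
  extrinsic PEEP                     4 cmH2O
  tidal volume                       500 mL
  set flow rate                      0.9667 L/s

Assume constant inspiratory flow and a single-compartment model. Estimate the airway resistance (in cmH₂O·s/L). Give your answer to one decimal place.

Equation of motion (constant flow): PIP = Vt/C + R·V̇ + PEEP.
R·V̇ = PIP − Vt/C − PEEP = 22.0 − 500/73.5 − 4 = 22.0 − 6.803 − 4 = 11.197 cmH2O.
R = 11.197 / 0.9667 = 11.583 cmH2O·s/L.

11.6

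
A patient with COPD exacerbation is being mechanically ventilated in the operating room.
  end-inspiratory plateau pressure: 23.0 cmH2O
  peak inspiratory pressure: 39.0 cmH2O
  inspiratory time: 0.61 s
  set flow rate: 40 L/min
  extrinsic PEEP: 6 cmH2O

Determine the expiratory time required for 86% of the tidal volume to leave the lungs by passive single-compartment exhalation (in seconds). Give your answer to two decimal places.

1.13

Flow: 40 L/min ÷ 60 = 0.6667 L/s.
Vt = flow × Ti = 0.6667 L/s × 0.61 s × 1000 mL/L = 406.69 mL.
R = (PIP − Pplat)/V̇ = (39.0 − 23.0) / 0.6667 = 16.0/0.6667 = 23.999 cmH2O·s/L.
C = Vt/(Pplat − PEEP) = 406.69 / (23.0 − 6) = 406.69/17.0 = 23.923 mL/cmH2O.
τ = R × C = 23.999 × 0.02392 L/cmH2O = 0.5741 s.
t = −τ·ln(1 − 0.86) = −0.5741·ln(0.14) = 1.129 s.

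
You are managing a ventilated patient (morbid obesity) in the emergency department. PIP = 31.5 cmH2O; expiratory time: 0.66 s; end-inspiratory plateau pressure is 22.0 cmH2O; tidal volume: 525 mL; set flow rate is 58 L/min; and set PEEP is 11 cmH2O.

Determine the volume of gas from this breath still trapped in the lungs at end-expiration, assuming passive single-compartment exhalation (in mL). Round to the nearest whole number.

Flow: 58 L/min ÷ 60 = 0.9667 L/s.
R = (PIP − Pplat)/V̇ = (31.5 − 22.0) / 0.9667 = 9.5/0.9667 = 9.827 cmH2O·s/L.
C = Vt/(Pplat − PEEP) = 525.0 / (22.0 − 11) = 525.0/11.0 = 47.727 mL/cmH2O.
τ = R × C = 9.827 × 0.04773 L/cmH2O = 0.469 s.
Fraction remaining = e^(−Te/τ) = e^(−0.66/0.469) = 0.2448.
Trapped volume = 525.0 × 0.2448 = 128.52 mL.

129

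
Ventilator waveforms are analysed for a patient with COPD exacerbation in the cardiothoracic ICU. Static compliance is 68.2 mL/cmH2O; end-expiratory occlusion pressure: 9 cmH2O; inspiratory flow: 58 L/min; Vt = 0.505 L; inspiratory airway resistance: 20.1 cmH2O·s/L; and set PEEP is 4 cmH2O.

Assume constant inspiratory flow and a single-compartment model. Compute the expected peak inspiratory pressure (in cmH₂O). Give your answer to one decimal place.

Flow: 58 L/min ÷ 60 = 0.9667 L/s.
Total PEEP = 9 cmH2O (set 4 + intrinsic 5); this is the baseline alveolar pressure.
Equation of motion (constant flow): PIP = Vt/C + R·V̇ + PEEP.
PIP = 505/68.2 + 20.1×0.9667 + 9 = 7.405 + 19.431 + 9 = 35.836 cmH2O.

35.8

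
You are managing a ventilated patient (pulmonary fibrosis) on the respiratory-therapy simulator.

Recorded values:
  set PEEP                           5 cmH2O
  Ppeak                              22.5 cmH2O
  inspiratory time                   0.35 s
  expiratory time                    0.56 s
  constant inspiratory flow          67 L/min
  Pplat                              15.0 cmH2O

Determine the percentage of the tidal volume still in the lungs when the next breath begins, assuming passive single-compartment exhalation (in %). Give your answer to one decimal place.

11.8

Flow: 67 L/min ÷ 60 = 1.1167 L/s.
Vt = flow × Ti = 1.1167 L/s × 0.35 s × 1000 mL/L = 390.85 mL.
R = (PIP − Pplat)/V̇ = (22.5 − 15.0) / 1.1167 = 7.5/1.1167 = 6.716 cmH2O·s/L.
C = Vt/(Pplat − PEEP) = 390.85 / (15.0 − 5) = 390.85/10.0 = 39.085 mL/cmH2O.
τ = R × C = 6.716 × 0.03909 L/cmH2O = 0.2625 s.
Fraction remaining at end-expiration = e^(−Te/τ) = e^(−0.56/0.2625) = 0.1184 → 11.84%.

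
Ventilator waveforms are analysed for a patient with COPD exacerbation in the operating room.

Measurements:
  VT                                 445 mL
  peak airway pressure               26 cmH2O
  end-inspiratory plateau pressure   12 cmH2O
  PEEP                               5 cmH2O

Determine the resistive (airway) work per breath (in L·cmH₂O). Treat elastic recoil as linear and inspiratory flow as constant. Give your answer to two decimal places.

With constant inspiratory flow the resistive pressure is constant at PIP − Pplat = 26 − 12 = 14.0 cmH2O, so resistive work = 14.0 × 0.445 = 6.23 L·cmH2O.

6.23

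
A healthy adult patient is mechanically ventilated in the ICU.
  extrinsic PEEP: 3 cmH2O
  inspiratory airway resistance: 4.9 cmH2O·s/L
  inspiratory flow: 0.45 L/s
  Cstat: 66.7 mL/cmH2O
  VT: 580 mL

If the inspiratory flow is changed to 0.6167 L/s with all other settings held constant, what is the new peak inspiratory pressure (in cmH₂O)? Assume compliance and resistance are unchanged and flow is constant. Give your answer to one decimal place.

14.7

PIP = Vt/C + R·V̇ + PEEP (constant-flow equation of motion).
Only the resistive term changes: ΔPIP = R × ΔV̇ = 4.9 × (0.6167 − 0.45) = 4.9 × 0.1667 = 0.8168 cmH2O.
Original PIP = 580/66.7 + 4.9×0.45 + 3 = 13.901 cmH2O; new PIP = 13.901 + (0.8168) = 14.718 cmH2O.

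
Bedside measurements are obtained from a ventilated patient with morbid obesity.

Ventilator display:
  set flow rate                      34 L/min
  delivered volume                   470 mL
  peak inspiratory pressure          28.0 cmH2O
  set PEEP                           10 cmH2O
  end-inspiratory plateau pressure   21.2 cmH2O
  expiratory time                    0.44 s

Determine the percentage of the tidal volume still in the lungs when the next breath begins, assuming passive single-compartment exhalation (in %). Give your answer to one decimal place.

Flow: 34 L/min ÷ 60 = 0.5667 L/s.
R = (PIP − Pplat)/V̇ = (28.0 − 21.2) / 0.5667 = 6.8/0.5667 = 11.999 cmH2O·s/L.
C = Vt/(Pplat − PEEP) = 470.0 / (21.2 − 10) = 470.0/11.2 = 41.964 mL/cmH2O.
τ = R × C = 11.999 × 0.04196 L/cmH2O = 0.5035 s.
Fraction remaining at end-expiration = e^(−Te/τ) = e^(−0.44/0.5035) = 0.4173 → 41.73%.

41.7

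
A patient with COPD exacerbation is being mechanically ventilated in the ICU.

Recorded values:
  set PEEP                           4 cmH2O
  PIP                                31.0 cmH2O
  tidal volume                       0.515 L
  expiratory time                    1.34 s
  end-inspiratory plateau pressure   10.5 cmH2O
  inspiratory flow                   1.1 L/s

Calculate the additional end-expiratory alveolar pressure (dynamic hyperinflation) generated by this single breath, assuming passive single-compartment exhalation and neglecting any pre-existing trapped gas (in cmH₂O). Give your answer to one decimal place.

R = (PIP − Pplat)/V̇ = (31.0 − 10.5) / 1.1 = 20.5/1.1 = 18.636 cmH2O·s/L.
C = Vt/(Pplat − PEEP) = 515.0 / (10.5 − 4) = 515.0/6.5 = 79.231 mL/cmH2O.
τ = R × C = 18.636 × 0.07923 L/cmH2O = 1.477 s.
Fraction remaining = e^(−Te/τ) = e^(−1.34/1.477) = 0.4036; trapped volume = 515.0 × 0.4036 = 207.85 mL.
Additional alveolar pressure from trapping ≈ V_trapped / C = 207.85 / 79.231 = 2.623 cmH2O.

2.6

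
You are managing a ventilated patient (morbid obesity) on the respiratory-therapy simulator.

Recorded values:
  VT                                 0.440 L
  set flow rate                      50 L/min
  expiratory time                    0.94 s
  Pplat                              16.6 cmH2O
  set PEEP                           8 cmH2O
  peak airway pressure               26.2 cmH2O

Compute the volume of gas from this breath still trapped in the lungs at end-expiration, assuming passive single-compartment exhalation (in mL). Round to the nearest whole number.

Flow: 50 L/min ÷ 60 = 0.8333 L/s.
R = (PIP − Pplat)/V̇ = (26.2 − 16.6) / 0.8333 = 9.6/0.8333 = 11.52 cmH2O·s/L.
C = Vt/(Pplat − PEEP) = 440.0 / (16.6 − 8) = 440.0/8.6 = 51.163 mL/cmH2O.
τ = R × C = 11.52 × 0.05116 L/cmH2O = 0.5894 s.
Fraction remaining = e^(−Te/τ) = e^(−0.94/0.5894) = 0.2029.
Trapped volume = 440.0 × 0.2029 = 89.276 mL.

89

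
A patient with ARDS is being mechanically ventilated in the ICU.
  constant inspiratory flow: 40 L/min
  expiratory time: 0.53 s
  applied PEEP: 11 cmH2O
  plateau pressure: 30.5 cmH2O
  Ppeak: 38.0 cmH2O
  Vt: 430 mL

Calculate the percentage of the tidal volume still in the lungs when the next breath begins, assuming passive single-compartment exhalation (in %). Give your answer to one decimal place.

11.8

Flow: 40 L/min ÷ 60 = 0.6667 L/s.
R = (PIP − Pplat)/V̇ = (38.0 − 30.5) / 0.6667 = 7.5/0.6667 = 11.249 cmH2O·s/L.
C = Vt/(Pplat − PEEP) = 430.0 / (30.5 − 11) = 430.0/19.5 = 22.051 mL/cmH2O.
τ = R × C = 11.249 × 0.02205 L/cmH2O = 0.248 s.
Fraction remaining at end-expiration = e^(−Te/τ) = e^(−0.53/0.248) = 0.118 → 11.8%.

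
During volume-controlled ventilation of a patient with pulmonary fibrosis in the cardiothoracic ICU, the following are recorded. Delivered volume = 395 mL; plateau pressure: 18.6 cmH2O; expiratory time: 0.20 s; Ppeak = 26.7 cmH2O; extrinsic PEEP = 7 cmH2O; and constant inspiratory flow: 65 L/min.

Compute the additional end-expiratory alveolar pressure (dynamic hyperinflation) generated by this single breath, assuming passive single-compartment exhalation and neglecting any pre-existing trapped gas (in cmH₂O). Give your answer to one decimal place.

Flow: 65 L/min ÷ 60 = 1.0833 L/s.
R = (PIP − Pplat)/V̇ = (26.7 − 18.6) / 1.0833 = 8.1/1.0833 = 7.477 cmH2O·s/L.
C = Vt/(Pplat − PEEP) = 395.0 / (18.6 − 7) = 395.0/11.6 = 34.052 mL/cmH2O.
τ = R × C = 7.477 × 0.03405 L/cmH2O = 0.2546 s.
Fraction remaining = e^(−Te/τ) = e^(−0.20/0.2546) = 0.4559; trapped volume = 395.0 × 0.4559 = 180.08 mL.
Additional alveolar pressure from trapping ≈ V_trapped / C = 180.08 / 34.052 = 5.288 cmH2O.

5.3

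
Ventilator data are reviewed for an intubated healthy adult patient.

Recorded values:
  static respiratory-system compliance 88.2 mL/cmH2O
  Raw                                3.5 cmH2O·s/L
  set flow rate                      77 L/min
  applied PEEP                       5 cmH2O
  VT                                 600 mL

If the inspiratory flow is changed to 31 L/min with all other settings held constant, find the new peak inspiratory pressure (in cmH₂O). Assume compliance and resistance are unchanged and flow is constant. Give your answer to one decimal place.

13.6

Flow: 77 L/min ÷ 60 = 1.2833 L/s.
New flow: 31 L/min ÷ 60 = 0.5167 L/s.
PIP = Vt/C + R·V̇ + PEEP (constant-flow equation of motion).
Only the resistive term changes: ΔPIP = R × ΔV̇ = 3.5 × (0.5167 − 1.2833) = 3.5 × -0.7666 = -2.683 cmH2O.
Original PIP = 600/88.2 + 3.5×1.2833 + 5 = 16.294 cmH2O; new PIP = 16.294 + (-2.683) = 13.611 cmH2O.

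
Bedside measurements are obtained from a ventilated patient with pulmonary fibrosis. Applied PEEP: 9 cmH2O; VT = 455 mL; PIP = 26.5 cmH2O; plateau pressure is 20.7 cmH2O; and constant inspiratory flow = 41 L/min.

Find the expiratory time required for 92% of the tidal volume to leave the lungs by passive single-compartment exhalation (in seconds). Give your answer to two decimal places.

0.83

Flow: 41 L/min ÷ 60 = 0.6833 L/s.
R = (PIP − Pplat)/V̇ = (26.5 − 20.7) / 0.6833 = 5.8/0.6833 = 8.488 cmH2O·s/L.
C = Vt/(Pplat − PEEP) = 455.0 / (20.7 − 9) = 455.0/11.7 = 38.889 mL/cmH2O.
τ = R × C = 8.488 × 0.03889 L/cmH2O = 0.3301 s.
t = −τ·ln(1 − 0.92) = −0.3301·ln(0.08) = 0.8337 s.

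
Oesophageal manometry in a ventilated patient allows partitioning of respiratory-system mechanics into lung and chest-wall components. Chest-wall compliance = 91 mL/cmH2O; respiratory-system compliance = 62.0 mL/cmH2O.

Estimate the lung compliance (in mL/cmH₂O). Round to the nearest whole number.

195

1/CL = 1/Crs − 1/Ccw.
1/CL = 1/62.0 − 1/91 = 0.00514.
CL = 194.55 mL/cmH2O.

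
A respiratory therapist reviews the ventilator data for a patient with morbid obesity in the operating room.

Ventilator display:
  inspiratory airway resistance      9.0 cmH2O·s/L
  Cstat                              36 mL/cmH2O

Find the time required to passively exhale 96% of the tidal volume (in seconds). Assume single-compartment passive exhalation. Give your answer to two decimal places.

1.04

τ = R × C = 9.0 × 36 mL/cmH2O = 9.0 × 0.036 L/cmH2O = 0.324 s.
Exhaled fraction f = 1 − e^(−t/τ) → t = −τ·ln(1 − f) = −0.324·ln(0.04) = 1.043 s.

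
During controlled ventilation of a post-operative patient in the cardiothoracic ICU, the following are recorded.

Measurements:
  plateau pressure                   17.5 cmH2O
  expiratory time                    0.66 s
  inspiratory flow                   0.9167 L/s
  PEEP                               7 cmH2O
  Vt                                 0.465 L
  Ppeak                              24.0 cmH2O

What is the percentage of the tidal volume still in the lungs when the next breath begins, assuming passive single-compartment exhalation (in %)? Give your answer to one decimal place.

12.2

R = (PIP − Pplat)/V̇ = (24.0 − 17.5) / 0.9167 = 6.5/0.9167 = 7.091 cmH2O·s/L.
C = Vt/(Pplat − PEEP) = 465.0 / (17.5 − 7) = 465.0/10.5 = 44.286 mL/cmH2O.
τ = R × C = 7.091 × 0.04429 L/cmH2O = 0.3141 s.
Fraction remaining at end-expiration = e^(−Te/τ) = e^(−0.66/0.3141) = 0.1223 → 12.23%.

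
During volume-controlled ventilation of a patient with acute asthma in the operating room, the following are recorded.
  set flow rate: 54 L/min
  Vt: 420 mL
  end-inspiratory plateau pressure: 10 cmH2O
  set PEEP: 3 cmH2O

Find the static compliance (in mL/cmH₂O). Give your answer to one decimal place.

Cstat = Vt / (Pplat − PEEP) = 420 / (10 − 3) = 420 / 7.0 = 60.0 mL/cmH2O.

60.0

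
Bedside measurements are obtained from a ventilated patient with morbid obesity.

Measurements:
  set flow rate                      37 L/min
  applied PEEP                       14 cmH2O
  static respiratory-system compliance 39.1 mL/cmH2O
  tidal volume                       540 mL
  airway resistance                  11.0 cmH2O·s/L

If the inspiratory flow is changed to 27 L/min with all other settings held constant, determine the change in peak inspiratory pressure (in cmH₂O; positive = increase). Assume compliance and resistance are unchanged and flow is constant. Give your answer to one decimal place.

Flow: 37 L/min ÷ 60 = 0.6167 L/s.
New flow: 27 L/min ÷ 60 = 0.45 L/s.
PIP = Vt/C + R·V̇ + PEEP (constant-flow equation of motion).
Only the resistive term changes: ΔPIP = R × ΔV̇ = 11.0 × (0.45 − 0.6167) = 11.0 × -0.1667 = -1.834 cmH2O.

-1.8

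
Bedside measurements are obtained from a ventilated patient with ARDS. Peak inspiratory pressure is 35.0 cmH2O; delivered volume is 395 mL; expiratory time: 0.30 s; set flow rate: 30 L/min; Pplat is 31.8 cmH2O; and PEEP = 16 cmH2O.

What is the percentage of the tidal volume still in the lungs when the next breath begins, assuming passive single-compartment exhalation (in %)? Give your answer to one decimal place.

Flow: 30 L/min ÷ 60 = 0.5 L/s.
R = (PIP − Pplat)/V̇ = (35.0 − 31.8) / 0.5 = 3.2/0.5 = 6.4 cmH2O·s/L.
C = Vt/(Pplat − PEEP) = 395.0 / (31.8 − 16) = 395.0/15.8 = 25.0 mL/cmH2O.
τ = R × C = 6.4 × 0.025 L/cmH2O = 0.16 s.
Fraction remaining at end-expiration = e^(−Te/τ) = e^(−0.30/0.16) = 0.1534 → 15.34%.

15.3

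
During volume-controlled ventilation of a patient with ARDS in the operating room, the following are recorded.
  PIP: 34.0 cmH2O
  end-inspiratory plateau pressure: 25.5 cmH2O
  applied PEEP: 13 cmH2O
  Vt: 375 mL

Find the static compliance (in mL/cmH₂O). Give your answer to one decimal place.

Cstat = Vt / (Pplat − PEEP) = 375 / (25.5 − 13) = 375 / 12.5 = 30.0 mL/cmH2O.

30.0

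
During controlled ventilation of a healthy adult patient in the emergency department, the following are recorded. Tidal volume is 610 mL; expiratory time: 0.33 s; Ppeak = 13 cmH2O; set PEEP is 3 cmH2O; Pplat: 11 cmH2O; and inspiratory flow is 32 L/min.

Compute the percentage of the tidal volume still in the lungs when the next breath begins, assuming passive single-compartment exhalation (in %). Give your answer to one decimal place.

Flow: 32 L/min ÷ 60 = 0.5333 L/s.
R = (PIP − Pplat)/V̇ = (13 − 11) / 0.5333 = 2.0/0.5333 = 3.75 cmH2O·s/L.
C = Vt/(Pplat − PEEP) = 610.0 / (11 − 3) = 610.0/8.0 = 76.25 mL/cmH2O.
τ = R × C = 3.75 × 0.07625 L/cmH2O = 0.2859 s.
Fraction remaining at end-expiration = e^(−Te/τ) = e^(−0.33/0.2859) = 0.3153 → 31.53%.

31.5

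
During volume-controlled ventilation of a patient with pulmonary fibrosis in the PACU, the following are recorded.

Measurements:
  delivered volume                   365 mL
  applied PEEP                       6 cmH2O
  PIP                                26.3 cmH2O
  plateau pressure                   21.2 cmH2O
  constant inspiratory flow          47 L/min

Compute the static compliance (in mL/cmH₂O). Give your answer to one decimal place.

24.0

Cstat = Vt / (Pplat − PEEP) = 365 / (21.2 − 6) = 365 / 15.2 = 24.013 mL/cmH2O.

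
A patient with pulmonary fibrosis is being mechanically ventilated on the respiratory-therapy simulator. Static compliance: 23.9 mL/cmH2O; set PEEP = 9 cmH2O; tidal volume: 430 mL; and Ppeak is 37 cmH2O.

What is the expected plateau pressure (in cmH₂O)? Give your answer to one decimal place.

27.0

Pplat = PEEP + Vt / Cstat = 9 + 430 / 23.9 = 9 + 17.992 = 26.992 cmH2O.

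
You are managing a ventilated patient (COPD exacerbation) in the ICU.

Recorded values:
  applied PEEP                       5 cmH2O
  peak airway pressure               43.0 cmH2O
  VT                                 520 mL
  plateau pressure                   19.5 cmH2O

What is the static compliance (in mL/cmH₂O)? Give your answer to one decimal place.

35.9

Cstat = Vt / (Pplat − PEEP) = 520 / (19.5 − 5) = 520 / 14.5 = 35.862 mL/cmH2O.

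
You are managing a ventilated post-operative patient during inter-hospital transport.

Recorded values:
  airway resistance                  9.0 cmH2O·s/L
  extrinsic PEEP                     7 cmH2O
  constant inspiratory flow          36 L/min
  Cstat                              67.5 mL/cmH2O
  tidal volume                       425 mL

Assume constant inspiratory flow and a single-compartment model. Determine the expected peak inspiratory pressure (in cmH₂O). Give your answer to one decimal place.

18.7

Flow: 36 L/min ÷ 60 = 0.6 L/s.
Equation of motion (constant flow): PIP = Vt/C + R·V̇ + PEEP.
PIP = 425/67.5 + 9.0×0.6 + 7 = 6.296 + 5.4 + 7 = 18.696 cmH2O.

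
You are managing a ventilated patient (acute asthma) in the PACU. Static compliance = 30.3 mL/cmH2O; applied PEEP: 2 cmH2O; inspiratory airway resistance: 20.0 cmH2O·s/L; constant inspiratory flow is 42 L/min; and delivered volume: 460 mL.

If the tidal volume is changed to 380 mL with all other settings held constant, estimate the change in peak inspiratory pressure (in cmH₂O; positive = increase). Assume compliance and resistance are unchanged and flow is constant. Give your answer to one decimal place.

PIP = Vt/C + R·V̇ + PEEP (constant-flow equation of motion).
Only the elastic term changes: ΔPIP = ΔVt / C = (380 − 460) / 30.3 = -2.64 cmH2O.

-2.6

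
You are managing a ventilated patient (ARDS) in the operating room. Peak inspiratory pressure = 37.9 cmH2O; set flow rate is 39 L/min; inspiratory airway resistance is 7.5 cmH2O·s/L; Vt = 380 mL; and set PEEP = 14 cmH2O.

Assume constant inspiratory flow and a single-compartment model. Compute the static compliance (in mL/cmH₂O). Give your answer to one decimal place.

20.0

Flow: 39 L/min ÷ 60 = 0.65 L/s.
Equation of motion (constant flow): PIP = Vt/C + R·V̇ + PEEP.
Vt/C = PIP − R·V̇ − PEEP = 37.9 − 7.5×0.65 − 14 = 37.9 − 4.875 − 14 = 19.025 cmH2O.
C = Vt / 19.025 = 380 / 19.025 = 19.974 mL/cmH2O.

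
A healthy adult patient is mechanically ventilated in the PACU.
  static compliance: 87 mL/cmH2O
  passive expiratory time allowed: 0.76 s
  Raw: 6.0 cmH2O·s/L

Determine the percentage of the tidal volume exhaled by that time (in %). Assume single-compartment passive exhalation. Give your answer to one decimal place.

τ = R × C = 6.0 × 87 mL/cmH2O = 6.0 × 0.087 L/cmH2O = 0.522 s.
Passive exhalation: V(t)/V₀ = e^(−t/τ) = e^(−0.76/0.522) = 0.2332.
Fraction exhaled = 1 − 0.2332 = 0.7668 → 76.68%.

76.7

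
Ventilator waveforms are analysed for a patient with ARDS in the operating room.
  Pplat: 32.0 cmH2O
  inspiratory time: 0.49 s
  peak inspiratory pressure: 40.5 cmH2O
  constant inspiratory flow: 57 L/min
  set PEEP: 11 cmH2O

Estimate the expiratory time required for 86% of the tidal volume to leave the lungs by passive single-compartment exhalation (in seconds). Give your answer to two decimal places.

0.39

Flow: 57 L/min ÷ 60 = 0.95 L/s.
Vt = flow × Ti = 0.95 L/s × 0.49 s × 1000 mL/L = 465.5 mL.
R = (PIP − Pplat)/V̇ = (40.5 − 32.0) / 0.95 = 8.5/0.95 = 8.947 cmH2O·s/L.
C = Vt/(Pplat − PEEP) = 465.5 / (32.0 − 11) = 465.5/21.0 = 22.167 mL/cmH2O.
τ = R × C = 8.947 × 0.02217 L/cmH2O = 0.1984 s.
t = −τ·ln(1 − 0.86) = −0.1984·ln(0.14) = 0.3901 s.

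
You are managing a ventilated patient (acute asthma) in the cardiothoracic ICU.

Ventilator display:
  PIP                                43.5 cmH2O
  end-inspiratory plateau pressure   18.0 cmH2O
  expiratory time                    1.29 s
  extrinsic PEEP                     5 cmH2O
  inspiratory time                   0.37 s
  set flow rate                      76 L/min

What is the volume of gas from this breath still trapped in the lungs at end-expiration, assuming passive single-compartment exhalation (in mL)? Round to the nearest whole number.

Flow: 76 L/min ÷ 60 = 1.2667 L/s.
Vt = flow × Ti = 1.2667 L/s × 0.37 s × 1000 mL/L = 468.68 mL.
R = (PIP − Pplat)/V̇ = (43.5 − 18.0) / 1.2667 = 25.5/1.2667 = 20.131 cmH2O·s/L.
C = Vt/(Pplat − PEEP) = 468.68 / (18.0 − 5) = 468.68/13.0 = 36.052 mL/cmH2O.
τ = R × C = 20.131 × 0.03605 L/cmH2O = 0.7257 s.
Fraction remaining = e^(−Te/τ) = e^(−1.29/0.7257) = 0.169.
Trapped volume = 468.68 × 0.169 = 79.207 mL.

79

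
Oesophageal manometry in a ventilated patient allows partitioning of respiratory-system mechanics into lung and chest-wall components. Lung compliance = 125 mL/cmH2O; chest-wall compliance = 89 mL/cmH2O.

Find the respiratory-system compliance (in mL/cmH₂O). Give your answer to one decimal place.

52.0

Lung and chest wall are elastances in series: 1/Crs = 1/CL + 1/Ccw.
1/Crs = 1/125 + 1/89 = 0.01924.
Crs = 51.975 mL/cmH2O.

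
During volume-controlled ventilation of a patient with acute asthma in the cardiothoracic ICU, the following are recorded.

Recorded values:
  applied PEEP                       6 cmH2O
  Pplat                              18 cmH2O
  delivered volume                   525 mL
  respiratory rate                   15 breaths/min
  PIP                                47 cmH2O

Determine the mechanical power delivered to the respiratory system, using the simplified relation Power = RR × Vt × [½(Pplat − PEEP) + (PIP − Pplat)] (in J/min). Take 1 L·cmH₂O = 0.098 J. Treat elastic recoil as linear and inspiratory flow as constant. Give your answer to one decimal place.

Per-breath work = Vt × [½(Pplat−PEEP) + (PIP−Pplat)] = 0.525 × [0.5×12.0 + 29.0] = 0.525 × 35.0 = 18.375 L·cmH2O.
Power = 15 × 18.375 = 275.63 L·cmH2O/min.
× 0.098 J/(L·cmH2O) → 27.012 J/min.

27.0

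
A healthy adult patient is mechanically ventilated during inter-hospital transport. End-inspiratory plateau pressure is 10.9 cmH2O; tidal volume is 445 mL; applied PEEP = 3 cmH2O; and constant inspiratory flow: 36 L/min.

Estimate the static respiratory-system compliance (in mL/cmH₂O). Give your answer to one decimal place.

56.3

Cstat = Vt / (Pplat − PEEP) = 445 / (10.9 − 3) = 445 / 7.9 = 56.329 mL/cmH2O.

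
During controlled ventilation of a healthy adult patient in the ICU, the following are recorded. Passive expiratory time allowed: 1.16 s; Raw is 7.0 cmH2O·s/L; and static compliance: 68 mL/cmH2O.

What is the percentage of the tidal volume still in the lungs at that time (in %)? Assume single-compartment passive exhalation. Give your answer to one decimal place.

τ = R × C = 7.0 × 68 mL/cmH2O = 7.0 × 0.068 L/cmH2O = 0.476 s.
Passive exhalation: V(t)/V₀ = e^(−t/τ) = e^(−1.16/0.476) = 0.08742.
Fraction remaining = 0.08742 → 8.742%.

8.7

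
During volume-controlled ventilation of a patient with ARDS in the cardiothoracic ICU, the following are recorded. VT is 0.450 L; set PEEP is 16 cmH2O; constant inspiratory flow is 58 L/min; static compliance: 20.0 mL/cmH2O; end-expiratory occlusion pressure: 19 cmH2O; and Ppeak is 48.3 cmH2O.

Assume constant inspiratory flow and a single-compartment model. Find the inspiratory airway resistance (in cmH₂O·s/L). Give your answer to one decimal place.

7.0

Flow: 58 L/min ÷ 60 = 0.9667 L/s.
Total PEEP = 19 cmH2O (set 16 + intrinsic 3); this is the baseline alveolar pressure.
Equation of motion (constant flow): PIP = Vt/C + R·V̇ + PEEP.
R·V̇ = PIP − Vt/C − PEEP = 48.3 − 450/20.0 − 19 = 48.3 − 22.5 − 19 = 6.8 cmH2O.
R = 6.8 / 0.9667 = 7.034 cmH2O·s/L.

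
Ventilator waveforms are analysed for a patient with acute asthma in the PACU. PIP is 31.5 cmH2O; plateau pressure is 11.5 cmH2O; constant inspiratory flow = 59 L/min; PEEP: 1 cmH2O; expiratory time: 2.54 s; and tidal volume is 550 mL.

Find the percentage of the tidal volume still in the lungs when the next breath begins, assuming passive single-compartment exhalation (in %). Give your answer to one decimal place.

Flow: 59 L/min ÷ 60 = 0.9833 L/s.
R = (PIP − Pplat)/V̇ = (31.5 − 11.5) / 0.9833 = 20.0/0.9833 = 20.34 cmH2O·s/L.
C = Vt/(Pplat − PEEP) = 550.0 / (11.5 − 1) = 550.0/10.5 = 52.381 mL/cmH2O.
τ = R × C = 20.34 × 0.05238 L/cmH2O = 1.065 s.
Fraction remaining at end-expiration = e^(−Te/τ) = e^(−2.54/1.065) = 0.09209 → 9.209%.

9.2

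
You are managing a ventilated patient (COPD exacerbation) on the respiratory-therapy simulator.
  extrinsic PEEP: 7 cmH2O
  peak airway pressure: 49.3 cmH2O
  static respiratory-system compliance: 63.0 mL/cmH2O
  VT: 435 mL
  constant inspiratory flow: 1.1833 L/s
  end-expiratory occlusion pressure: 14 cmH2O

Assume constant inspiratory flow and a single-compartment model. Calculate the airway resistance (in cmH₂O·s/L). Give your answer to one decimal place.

24.0

Total PEEP = 14 cmH2O (set 7 + intrinsic 7); this is the baseline alveolar pressure.
Equation of motion (constant flow): PIP = Vt/C + R·V̇ + PEEP.
R·V̇ = PIP − Vt/C − PEEP = 49.3 − 435/63.0 − 14 = 49.3 − 6.905 − 14 = 28.395 cmH2O.
R = 28.395 / 1.1833 = 23.996 cmH2O·s/L.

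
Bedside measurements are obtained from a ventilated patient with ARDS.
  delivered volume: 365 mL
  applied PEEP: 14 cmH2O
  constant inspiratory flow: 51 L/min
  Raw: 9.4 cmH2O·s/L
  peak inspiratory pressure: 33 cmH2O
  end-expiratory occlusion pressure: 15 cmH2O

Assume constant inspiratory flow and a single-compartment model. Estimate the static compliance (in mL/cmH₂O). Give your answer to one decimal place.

Flow: 51 L/min ÷ 60 = 0.85 L/s.
Total PEEP = 15 cmH2O (set 14 + intrinsic 1); this is the baseline alveolar pressure.
Equation of motion (constant flow): PIP = Vt/C + R·V̇ + PEEP.
Vt/C = PIP − R·V̇ − PEEP = 33 − 9.4×0.85 − 15 = 33 − 7.99 − 15 = 10.01 cmH2O.
C = Vt / 10.01 = 365 / 10.01 = 36.464 mL/cmH2O.

36.5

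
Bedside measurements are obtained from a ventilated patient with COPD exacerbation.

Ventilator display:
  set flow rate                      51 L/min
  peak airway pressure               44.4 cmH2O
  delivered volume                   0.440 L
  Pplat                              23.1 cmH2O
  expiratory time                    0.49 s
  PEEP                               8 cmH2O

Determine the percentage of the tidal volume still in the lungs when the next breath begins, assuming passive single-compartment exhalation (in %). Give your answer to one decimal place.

Flow: 51 L/min ÷ 60 = 0.85 L/s.
R = (PIP − Pplat)/V̇ = (44.4 − 23.1) / 0.85 = 21.3/0.85 = 25.059 cmH2O·s/L.
C = Vt/(Pplat − PEEP) = 440.0 / (23.1 − 8) = 440.0/15.1 = 29.139 mL/cmH2O.
τ = R × C = 25.059 × 0.02914 L/cmH2O = 0.7302 s.
Fraction remaining at end-expiration = e^(−Te/τ) = e^(−0.49/0.7302) = 0.5112 → 51.12%.

51.1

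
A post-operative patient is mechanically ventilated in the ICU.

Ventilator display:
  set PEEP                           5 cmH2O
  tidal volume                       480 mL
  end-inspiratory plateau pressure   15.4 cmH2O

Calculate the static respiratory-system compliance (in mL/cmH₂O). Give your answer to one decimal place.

46.2

Cstat = Vt / (Pplat − PEEP) = 480 / (15.4 − 5) = 480 / 10.4 = 46.154 mL/cmH2O.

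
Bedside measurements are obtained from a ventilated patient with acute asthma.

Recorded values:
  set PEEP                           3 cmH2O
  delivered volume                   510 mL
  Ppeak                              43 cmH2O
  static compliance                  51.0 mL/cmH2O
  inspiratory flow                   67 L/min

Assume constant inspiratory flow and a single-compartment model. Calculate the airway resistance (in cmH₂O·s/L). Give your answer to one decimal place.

26.9

Flow: 67 L/min ÷ 60 = 1.1167 L/s.
Equation of motion (constant flow): PIP = Vt/C + R·V̇ + PEEP.
R·V̇ = PIP − Vt/C − PEEP = 43 − 510/51.0 − 3 = 43 − 10.0 − 3 = 30.0 cmH2O.
R = 30.0 / 1.1167 = 26.865 cmH2O·s/L.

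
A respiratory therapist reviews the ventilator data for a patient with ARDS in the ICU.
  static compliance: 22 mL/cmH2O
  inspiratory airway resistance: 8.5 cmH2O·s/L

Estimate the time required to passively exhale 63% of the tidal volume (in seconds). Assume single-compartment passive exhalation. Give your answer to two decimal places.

τ = R × C = 8.5 × 22 mL/cmH2O = 8.5 × 0.022 L/cmH2O = 0.187 s.
Exhaled fraction f = 1 − e^(−t/τ) → t = −τ·ln(1 − f) = −0.187·ln(0.37) = 0.1859 s.

0.19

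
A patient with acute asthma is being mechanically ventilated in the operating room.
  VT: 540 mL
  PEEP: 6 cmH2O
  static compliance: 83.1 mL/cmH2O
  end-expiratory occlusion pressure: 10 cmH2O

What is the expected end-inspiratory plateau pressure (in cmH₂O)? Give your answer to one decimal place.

End-expiratory occlusion gives total PEEP = 10 cmH2O (intrinsic PEEP = 10 − 6 = 4). Use total PEEP for the elastic gradient.
Pplat = PEEPtotal + Vt / Cstat = 10 + 540 / 83.1 = 10 + 6.498 = 16.498 cmH2O.

16.5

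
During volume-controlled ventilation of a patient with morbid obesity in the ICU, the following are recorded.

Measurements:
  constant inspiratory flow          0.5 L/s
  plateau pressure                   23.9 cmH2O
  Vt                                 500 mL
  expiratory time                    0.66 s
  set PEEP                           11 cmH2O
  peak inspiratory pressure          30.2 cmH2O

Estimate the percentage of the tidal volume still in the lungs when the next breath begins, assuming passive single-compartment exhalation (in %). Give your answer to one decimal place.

25.9

R = (PIP − Pplat)/V̇ = (30.2 − 23.9) / 0.5 = 6.3/0.5 = 12.6 cmH2O·s/L.
C = Vt/(Pplat − PEEP) = 500.0 / (23.9 − 11) = 500.0/12.9 = 38.76 mL/cmH2O.
τ = R × C = 12.6 × 0.03876 L/cmH2O = 0.4884 s.
Fraction remaining at end-expiration = e^(−Te/τ) = e^(−0.66/0.4884) = 0.2589 → 25.89%.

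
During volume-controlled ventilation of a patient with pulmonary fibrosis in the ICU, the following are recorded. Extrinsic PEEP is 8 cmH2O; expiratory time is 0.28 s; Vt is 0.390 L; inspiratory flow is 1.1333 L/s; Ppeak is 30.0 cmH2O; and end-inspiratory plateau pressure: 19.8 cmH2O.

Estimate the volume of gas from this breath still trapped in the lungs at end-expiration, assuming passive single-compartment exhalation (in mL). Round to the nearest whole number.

R = (PIP − Pplat)/V̇ = (30.0 − 19.8) / 1.1333 = 10.2/1.1333 = 9.0 cmH2O·s/L.
C = Vt/(Pplat − PEEP) = 390.0 / (19.8 − 8) = 390.0/11.8 = 33.051 mL/cmH2O.
τ = R × C = 9.0 × 0.03305 L/cmH2O = 0.2975 s.
Fraction remaining = e^(−Te/τ) = e^(−0.28/0.2975) = 0.3902.
Trapped volume = 390.0 × 0.3902 = 152.18 mL.

152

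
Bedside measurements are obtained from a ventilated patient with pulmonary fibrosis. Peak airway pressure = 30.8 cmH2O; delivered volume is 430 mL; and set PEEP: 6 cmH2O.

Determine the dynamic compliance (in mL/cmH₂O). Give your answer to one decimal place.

17.3

Dynamic compliance = Vt / (PIP − PEEP) = 430 / (30.8 − 6) = 430 / 24.8 = 17.339 mL/cmH2O.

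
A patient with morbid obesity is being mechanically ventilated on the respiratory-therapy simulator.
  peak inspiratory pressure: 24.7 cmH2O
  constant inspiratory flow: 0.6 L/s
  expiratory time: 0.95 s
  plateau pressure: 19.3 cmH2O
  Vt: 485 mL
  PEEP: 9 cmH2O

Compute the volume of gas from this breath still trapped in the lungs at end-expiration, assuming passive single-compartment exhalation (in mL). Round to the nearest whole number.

52

R = (PIP − Pplat)/V̇ = (24.7 − 19.3) / 0.6 = 5.4/0.6 = 9.0 cmH2O·s/L.
C = Vt/(Pplat − PEEP) = 485.0 / (19.3 − 9) = 485.0/10.3 = 47.087 mL/cmH2O.
τ = R × C = 9.0 × 0.04709 L/cmH2O = 0.4238 s.
Fraction remaining = e^(−Te/τ) = e^(−0.95/0.4238) = 0.1063.
Trapped volume = 485.0 × 0.1063 = 51.556 mL.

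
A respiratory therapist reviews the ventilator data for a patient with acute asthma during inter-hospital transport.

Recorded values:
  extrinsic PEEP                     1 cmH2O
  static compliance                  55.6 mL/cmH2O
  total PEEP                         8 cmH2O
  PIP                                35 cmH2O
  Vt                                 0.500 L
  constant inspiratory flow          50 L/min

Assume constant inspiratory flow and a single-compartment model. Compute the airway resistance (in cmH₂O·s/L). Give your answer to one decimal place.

21.6

Flow: 50 L/min ÷ 60 = 0.8333 L/s.
Total PEEP = 8 cmH2O (set 1 + intrinsic 7); this is the baseline alveolar pressure.
Equation of motion (constant flow): PIP = Vt/C + R·V̇ + PEEP.
R·V̇ = PIP − Vt/C − PEEP = 35 − 500/55.6 − 8 = 35 − 8.993 − 8 = 18.007 cmH2O.
R = 18.007 / 0.8333 = 21.609 cmH2O·s/L.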